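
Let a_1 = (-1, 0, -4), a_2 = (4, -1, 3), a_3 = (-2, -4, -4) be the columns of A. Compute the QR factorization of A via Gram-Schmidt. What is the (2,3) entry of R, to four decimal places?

q_1 = a_1/‖a_1‖ = (-1, 0, -4)/4.1231 = (-0.2425, 0.0000, -0.9701).
r_{12} = q_1·a_2 = -3.8806.
u_2 = a_2 + 3.8806·q_1 = (3.0588, -1.0000, -0.7647).
‖u_2‖ = 3.3077, so q_2 = (0.9247, -0.3023, -0.2312).
r_{23} = q_2·a_3 = 0.2845.

r_{23} = 0.2845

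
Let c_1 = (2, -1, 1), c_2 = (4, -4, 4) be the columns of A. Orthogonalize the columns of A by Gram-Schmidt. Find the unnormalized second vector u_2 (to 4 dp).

c_1 = (2, -1, 1); ‖c_1‖ = 2.4495, so q_1 = (0.8165, -0.4082, 0.4082).
q_1·c_2 = 0.8165·4 + (-0.4082)·(-4) + 0.4082·4 = 6.5320.
u_2 = c_2 − 6.5320·q_1 = (-1.3333, -1.3333, 1.3333).

u_2 = (-1.3333, -1.3333, 1.3333)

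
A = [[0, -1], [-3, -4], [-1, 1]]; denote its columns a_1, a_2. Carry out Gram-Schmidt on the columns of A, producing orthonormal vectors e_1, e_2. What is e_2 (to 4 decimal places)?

e_2 = (-0.4117, -0.2882, 0.8646)

a_1 = (0, -3, -1); ‖a_1‖ = 3.1623, so e_1 = (0.0000, -0.9487, -0.3162).
e_1·a_2 = 0.0000·(-1) + (-0.9487)·(-4) + (-0.3162)·1 = 3.4785.
u_2 = a_2 − 3.4785·e_1 = (-1.0000, -0.7000, 2.1000).
‖u_2‖ = 2.4290, so e_2 = (-0.4117, -0.2882, 0.8646).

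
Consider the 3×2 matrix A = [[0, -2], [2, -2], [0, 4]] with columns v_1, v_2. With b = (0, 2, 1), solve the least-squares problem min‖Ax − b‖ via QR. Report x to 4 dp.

x = (1.2000, 0.2000)

v_1 = (0, 2, 0); ‖v_1‖ = 2.0000, so q_1 = (0.0000, 1.0000, 0.0000).
q_1·v_2 = 0.0000·(-2) + 1.0000·(-2) + 0.0000·4 = -2.0000.
u_2 = v_2 + 2.0000·q_1 = (-2.0000, 0.0000, 4.0000).
‖u_2‖ = 4.4721, so q_2 = (-0.4472, 0.0000, 0.8944).
Qᵀb = (2.0000, 0.8944).
Back-substitute: x_2 = 0.8944/4.4721 = 0.2000.
x_1 = (2.0000 + 2.0000·0.2000)/2.0000 = 1.2000.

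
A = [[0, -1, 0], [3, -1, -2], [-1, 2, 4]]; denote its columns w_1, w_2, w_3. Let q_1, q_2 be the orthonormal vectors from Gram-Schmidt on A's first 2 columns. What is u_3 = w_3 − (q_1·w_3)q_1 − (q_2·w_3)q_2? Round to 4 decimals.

w_1 = (0, 3, -1); ‖w_1‖ = 3.1623, so q_1 = (0.0000, 0.9487, -0.3162).
q_1·w_2 = 0.0000·(-1) + 0.9487·(-1) + (-0.3162)·2 = -1.5811.
u_2 = w_2 + 1.5811·q_1 = (-1.0000, 0.5000, 1.5000).
‖u_2‖ = 1.8708, so q_2 = (-0.5345, 0.2673, 0.8018).
q_1·w_3 = 0.0000·0 + 0.9487·(-2) + (-0.3162)·4 = -3.1623; q_2·w_3 = (-0.5345)·0 + 0.2673·(-2) + 0.8018·4 = 2.6726.
u_3 = w_3 + 3.1623·q_1 − 2.6726·q_2 = (1.4286, 0.2857, 0.8571).

u_3 = (1.4286, 0.2857, 0.8571)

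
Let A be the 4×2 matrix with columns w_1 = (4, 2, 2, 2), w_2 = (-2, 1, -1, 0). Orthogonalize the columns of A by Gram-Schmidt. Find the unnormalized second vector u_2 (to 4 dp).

u_2 = (-0.8571, 1.5714, -0.4286, 0.5714)

e_1 = w_1/‖w_1‖ = (4, 2, 2, 2)/5.2915 = (0.7559, 0.3780, 0.3780, 0.3780).
r_{12} = e_1·w_2 = -1.5119.
u_2 = w_2 + 1.5119·e_1 = (-0.8571, 1.5714, -0.4286, 0.5714).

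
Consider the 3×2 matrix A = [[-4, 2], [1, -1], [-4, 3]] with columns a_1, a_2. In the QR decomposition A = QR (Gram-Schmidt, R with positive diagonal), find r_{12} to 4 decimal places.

a_1 = (-4, 1, -4); ‖a_1‖ = 5.7446, so q_1 = (-0.6963, 0.1741, -0.6963).
r_{12} = q_1·a_2 = -3.6556.

r_{12} = -3.6556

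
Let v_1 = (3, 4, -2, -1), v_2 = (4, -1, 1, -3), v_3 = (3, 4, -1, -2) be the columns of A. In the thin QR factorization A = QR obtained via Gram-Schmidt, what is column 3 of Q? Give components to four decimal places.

e_3 = (-0.4085, 0.4760, 0.5921, -0.5059)

v_1 = (3, 4, -2, -1); ‖v_1‖ = 5.4772, so e_1 = (0.5477, 0.7303, -0.3651, -0.1826).
e_1·v_2 = 0.5477·4 + 0.7303·(-1) + (-0.3651)·1 + (-0.1826)·(-3) = 1.6432.
u_2 = v_2 − 1.6432·e_1 = (3.1000, -2.2000, 1.6000, -2.7000).
‖u_2‖ = 4.9295, so e_2 = (0.6289, -0.4463, 0.3246, -0.5477).
e_1·v_3 = 0.5477·3 + 0.7303·4 + (-0.3651)·(-1) + (-0.1826)·(-2) = 5.2947; e_2·v_3 = 0.6289·3 + (-0.4463)·4 + 0.3246·(-1) + (-0.5477)·(-2) = 0.8723.
u_3 = v_3 − 5.2947·e_1 − 0.8723·e_2 = (-0.4486, 0.5226, 0.6502, -0.5556).
‖u_3‖ = 1.0981, so e_3 = (-0.4085, 0.4760, 0.5921, -0.5059).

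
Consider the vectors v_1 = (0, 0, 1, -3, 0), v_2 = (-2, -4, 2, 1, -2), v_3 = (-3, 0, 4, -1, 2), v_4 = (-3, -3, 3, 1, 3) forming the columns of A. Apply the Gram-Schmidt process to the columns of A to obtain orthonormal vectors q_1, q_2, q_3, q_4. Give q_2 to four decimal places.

q_1 = v_1/‖v_1‖ = (0, 0, 1, -3, 0)/3.1623 = (0.0000, 0.0000, 0.3162, -0.9487, 0.0000).
r_{12} = q_1·v_2 = -0.3162.
u_2 = v_2 + 0.3162·q_1 = (-2.0000, -4.0000, 2.1000, 0.7000, -2.0000).
‖u_2‖ = 5.3759, so q_2 = (-0.3720, -0.7441, 0.3906, 0.1302, -0.3720).

q_2 = (-0.3720, -0.7441, 0.3906, 0.1302, -0.3720)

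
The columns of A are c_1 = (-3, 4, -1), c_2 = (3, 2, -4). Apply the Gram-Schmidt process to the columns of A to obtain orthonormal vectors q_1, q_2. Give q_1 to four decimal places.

q_1 = (-0.5883, 0.7845, -0.1961)

q_1 = c_1/‖c_1‖ = (-3, 4, -1)/5.0990 = (-0.5883, 0.7845, -0.1961).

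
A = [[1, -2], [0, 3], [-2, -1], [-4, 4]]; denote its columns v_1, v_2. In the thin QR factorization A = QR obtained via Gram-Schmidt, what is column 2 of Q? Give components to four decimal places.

e_2 = (-0.2934, 0.7109, -0.5980, 0.2257)

v_1 = (1, 0, -2, -4); ‖v_1‖ = 4.5826, so e_1 = (0.2182, 0.0000, -0.4364, -0.8729).
e_1·v_2 = 0.2182·(-2) + 0.0000·3 + (-0.4364)·(-1) + (-0.8729)·4 = -3.4915.
u_2 = v_2 + 3.4915·e_1 = (-1.2381, 3.0000, -2.5238, 0.9524).
‖u_2‖ = 4.2201, so e_2 = (-0.2934, 0.7109, -0.5980, 0.2257).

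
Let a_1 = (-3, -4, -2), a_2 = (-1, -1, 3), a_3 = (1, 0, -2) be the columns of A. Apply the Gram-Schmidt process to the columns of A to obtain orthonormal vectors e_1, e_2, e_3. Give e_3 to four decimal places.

e_1 = a_1/‖a_1‖ = (-3, -4, -2)/5.3852 = (-0.5571, -0.7428, -0.3714).
r_{12} = e_1·a_2 = 0.1857.
u_2 = a_2 − 0.1857·e_1 = (-0.8966, -0.8621, 3.0690).
‖u_2‖ = 3.3114, so e_2 = (-0.2707, -0.2603, 0.9268).
r_{13} = e_1·a_3 = 0.1857; r_{23} = e_2·a_3 = -2.1243.
u_3 = a_3 − 0.1857·e_1 + 2.1243·e_2 = (0.5283, -0.4151, 0.0377).
‖u_3‖ = 0.6729, so e_3 = (0.7851, -0.6168, 0.0561).

e_3 = (0.7851, -0.6168, 0.0561)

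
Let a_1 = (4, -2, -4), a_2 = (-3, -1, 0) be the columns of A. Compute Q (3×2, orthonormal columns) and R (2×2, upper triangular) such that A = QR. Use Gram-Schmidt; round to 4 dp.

e_1 = a_1/‖a_1‖ = (4, -2, -4)/6.0000 = (0.6667, -0.3333, -0.6667).
r_{12} = e_1·a_2 = -1.6667.
u_2 = a_2 + 1.6667·e_1 = (-1.8889, -1.5556, -1.1111).
‖u_2‖ = 2.6874, so e_2 = (-0.7029, -0.5788, -0.4134).

Q = [[0.6667, -0.7029], [-0.3333, -0.5788], [-0.6667, -0.4134]], R = [[6.0000, -1.6667], [0.0000, 2.6874]]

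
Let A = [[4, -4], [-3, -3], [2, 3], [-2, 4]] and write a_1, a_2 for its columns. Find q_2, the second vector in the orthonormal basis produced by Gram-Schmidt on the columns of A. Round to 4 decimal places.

a_1 = (4, -3, 2, -2); ‖a_1‖ = 5.7446, so q_1 = (0.6963, -0.5222, 0.3482, -0.3482).
q_1·a_2 = 0.6963·(-4) + (-0.5222)·(-3) + 0.3482·3 + (-0.3482)·4 = -1.5667.
u_2 = a_2 + 1.5667·q_1 = (-2.9091, -3.8182, 3.5455, 3.4545).
‖u_2‖ = 6.8953, so q_2 = (-0.4219, -0.5537, 0.5142, 0.5010).

q_2 = (-0.4219, -0.5537, 0.5142, 0.5010)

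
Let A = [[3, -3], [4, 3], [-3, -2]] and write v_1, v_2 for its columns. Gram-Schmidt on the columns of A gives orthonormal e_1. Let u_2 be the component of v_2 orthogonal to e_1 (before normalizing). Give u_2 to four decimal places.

e_1 = v_1/‖v_1‖ = (3, 4, -3)/5.8310 = (0.5145, 0.6860, -0.5145).
r_{12} = e_1·v_2 = 1.5435.
u_2 = v_2 − 1.5435·e_1 = (-3.7941, 1.9412, -1.2059).

u_2 = (-3.7941, 1.9412, -1.2059)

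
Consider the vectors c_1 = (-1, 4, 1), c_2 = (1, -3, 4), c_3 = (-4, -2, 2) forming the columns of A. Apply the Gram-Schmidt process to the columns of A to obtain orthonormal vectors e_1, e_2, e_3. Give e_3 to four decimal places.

c_1 = (-1, 4, 1); ‖c_1‖ = 4.2426, so e_1 = (-0.2357, 0.9428, 0.2357).
e_1·c_2 = (-0.2357)·1 + 0.9428·(-3) + 0.2357·4 = -2.1213.
u_2 = c_2 + 2.1213·e_1 = (0.5000, -1.0000, 4.5000).
‖u_2‖ = 4.6368, so e_2 = (0.1078, -0.2157, 0.9705).
e_1·c_3 = (-0.2357)·(-4) + 0.9428·(-2) + 0.2357·2 = -0.4714; e_2·c_3 = 0.1078·(-4) + (-0.2157)·(-2) + 0.9705·2 = 1.9410.
u_3 = c_3 + 0.4714·e_1 − 1.9410·e_2 = (-4.3204, -1.1370, 0.2274).
‖u_3‖ = 4.4733, so e_3 = (-0.9658, -0.2542, 0.0508).

e_3 = (-0.9658, -0.2542, 0.0508)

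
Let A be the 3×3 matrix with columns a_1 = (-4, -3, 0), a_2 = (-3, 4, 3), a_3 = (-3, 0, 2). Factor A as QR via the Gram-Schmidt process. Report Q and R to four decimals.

Q = [[-0.8000, -0.5145, 0.3087], [-0.6000, 0.6860, -0.4116], [0.0000, 0.5145, 0.8575]], R = [[5.0000, 0.0000, 2.4000], [0.0000, 5.8310, 2.5725], [0.0000, 0.0000, 0.7889]]

a_1 = (-4, -3, 0); ‖a_1‖ = 5.0000, so q_1 = (-0.8000, -0.6000, 0.0000).
q_1·a_2 = (-0.8000)·(-3) + (-0.6000)·4 + 0.0000·3 = 0.0000.
u_2 = a_2 − 0.0000·q_1 = (-3.0000, 4.0000, 3.0000).
‖u_2‖ = 5.8310, so q_2 = (-0.5145, 0.6860, 0.5145).
q_1·a_3 = (-0.8000)·(-3) + (-0.6000)·0 + 0.0000·2 = 2.4000; q_2·a_3 = (-0.5145)·(-3) + 0.6860·0 + 0.5145·2 = 2.5725.
u_3 = a_3 − 2.4000·q_1 − 2.5725·q_2 = (0.2435, -0.3247, 0.6765).
‖u_3‖ = 0.7889, so q_3 = (0.3087, -0.4116, 0.8575).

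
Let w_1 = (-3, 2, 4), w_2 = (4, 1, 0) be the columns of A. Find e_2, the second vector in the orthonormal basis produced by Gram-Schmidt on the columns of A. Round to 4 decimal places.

w_1 = (-3, 2, 4); ‖w_1‖ = 5.3852, so e_1 = (-0.5571, 0.3714, 0.7428).
e_1·w_2 = (-0.5571)·4 + 0.3714·1 + 0.7428·0 = -1.8570.
u_2 = w_2 + 1.8570·e_1 = (2.9655, 1.6897, 1.3793).
‖u_2‖ = 3.6813, so e_2 = (0.8056, 0.4590, 0.3747).

e_2 = (0.8056, 0.4590, 0.3747)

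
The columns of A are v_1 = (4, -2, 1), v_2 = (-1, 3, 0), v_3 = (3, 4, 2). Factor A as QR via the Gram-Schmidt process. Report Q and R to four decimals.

v_1 = (4, -2, 1); ‖v_1‖ = 4.5826, so q_1 = (0.8729, -0.4364, 0.2182).
q_1·v_2 = 0.8729·(-1) + (-0.4364)·3 + 0.2182·0 = -2.1822.
u_2 = v_2 + 2.1822·q_1 = (0.9048, 2.0476, 0.4762).
‖u_2‖ = 2.2887, so q_2 = (0.3953, 0.8947, 0.2081).
q_1·v_3 = 0.8729·3 + (-0.4364)·4 + 0.2182·2 = 1.3093; q_2·v_3 = 0.3953·3 + 0.8947·4 + 0.2081·2 = 5.1808.
u_3 = v_3 − 1.3093·q_1 − 5.1808·q_2 = (-0.1909, -0.0636, 0.6364).
‖u_3‖ = 0.6674, so q_3 = (-0.2860, -0.0953, 0.9535).

Q = [[0.8729, 0.3953, -0.2860], [-0.4364, 0.8947, -0.0953], [0.2182, 0.2081, 0.9535]], R = [[4.5826, -2.1822, 1.3093], [0.0000, 2.2887, 5.1808], [0.0000, 0.0000, 0.6674]]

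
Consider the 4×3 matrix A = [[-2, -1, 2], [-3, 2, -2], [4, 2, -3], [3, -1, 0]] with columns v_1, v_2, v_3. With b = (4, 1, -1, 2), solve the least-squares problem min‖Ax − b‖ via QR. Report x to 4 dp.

x = (-0.2844, -0.8957, -0.2701)

v_1 = (-2, -3, 4, 3); ‖v_1‖ = 6.1644, so q_1 = (-0.3244, -0.4867, 0.6489, 0.4867).
q_1·v_2 = (-0.3244)·(-1) + (-0.4867)·2 + 0.6489·2 + 0.4867·(-1) = 0.1622.
u_2 = v_2 − 0.1622·q_1 = (-0.9474, 2.0789, 1.8947, -1.0789).
‖u_2‖ = 3.1581, so q_2 = (-0.3000, 0.6583, 0.6000, -0.3416).
q_1·v_3 = (-0.3244)·2 + (-0.4867)·(-2) + 0.6489·(-3) + 0.4867·0 = -1.6222; q_2·v_3 = (-0.3000)·2 + 0.6583·(-2) + 0.6000·(-3) + (-0.3416)·0 = -3.7164.
u_3 = v_3 + 1.6222·q_1 + 3.7164·q_2 = (0.3588, -0.3430, 0.2823, -0.4802).
‖u_3‖ = 0.7461, so q_3 = (0.4809, -0.4597, 0.3784, -0.6436).
Qᵀb = (-1.4600, -1.8249, -0.2016).
Back-substitute: x_3 = -0.2016/0.7461 = -0.2701.
x_2 = (-1.8249 + 3.7164·(-0.2701))/3.1581 = -0.8957.
x_1 = (-1.4600 − 0.1622·(-0.8957) + 1.6222·(-0.2701))/6.1644 = -0.2844.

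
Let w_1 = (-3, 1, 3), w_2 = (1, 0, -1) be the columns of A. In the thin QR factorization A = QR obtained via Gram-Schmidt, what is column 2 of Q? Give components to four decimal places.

e_2 = (0.1622, 0.9733, -0.1622)

w_1 = (-3, 1, 3); ‖w_1‖ = 4.3589, so e_1 = (-0.6882, 0.2294, 0.6882).
e_1·w_2 = (-0.6882)·1 + 0.2294·0 + 0.6882·(-1) = -1.3765.
u_2 = w_2 + 1.3765·e_1 = (0.0526, 0.3158, -0.0526).
‖u_2‖ = 0.3244, so e_2 = (0.1622, 0.9733, -0.1622).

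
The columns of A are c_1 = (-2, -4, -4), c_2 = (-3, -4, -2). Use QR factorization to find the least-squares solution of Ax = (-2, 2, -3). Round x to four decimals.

x = (0.7778, -0.6667)

c_1 = (-2, -4, -4); ‖c_1‖ = 6.0000, so e_1 = (-0.3333, -0.6667, -0.6667).
e_1·c_2 = (-0.3333)·(-3) + (-0.6667)·(-4) + (-0.6667)·(-2) = 5.0000.
u_2 = c_2 − 5.0000·e_1 = (-1.3333, -0.6667, 1.3333).
‖u_2‖ = 2.0000, so e_2 = (-0.6667, -0.3333, 0.6667).
Qᵀb = (1.3333, -1.3333).
Back-substitute: x_2 = -1.3333/2.0000 = -0.6667.
x_1 = (1.3333 − 5.0000·(-0.6667))/6.0000 = 0.7778.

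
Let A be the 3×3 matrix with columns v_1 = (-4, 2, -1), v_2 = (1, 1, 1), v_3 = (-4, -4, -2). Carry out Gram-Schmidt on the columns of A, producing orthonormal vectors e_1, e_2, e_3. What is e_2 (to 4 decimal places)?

v_1 = (-4, 2, -1); ‖v_1‖ = 4.5826, so e_1 = (-0.8729, 0.4364, -0.2182).
e_1·v_2 = (-0.8729)·1 + 0.4364·1 + (-0.2182)·1 = -0.6547.
u_2 = v_2 + 0.6547·e_1 = (0.4286, 1.2857, 0.8571).
‖u_2‖ = 1.6036, so e_2 = (0.2673, 0.8018, 0.5345).

e_2 = (0.2673, 0.8018, 0.5345)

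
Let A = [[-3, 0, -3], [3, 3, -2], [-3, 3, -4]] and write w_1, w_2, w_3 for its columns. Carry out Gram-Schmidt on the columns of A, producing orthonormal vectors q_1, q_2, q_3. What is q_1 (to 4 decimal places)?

w_1 = (-3, 3, -3); ‖w_1‖ = 5.1962, so q_1 = (-0.5774, 0.5774, -0.5774).

q_1 = (-0.5774, 0.5774, -0.5774)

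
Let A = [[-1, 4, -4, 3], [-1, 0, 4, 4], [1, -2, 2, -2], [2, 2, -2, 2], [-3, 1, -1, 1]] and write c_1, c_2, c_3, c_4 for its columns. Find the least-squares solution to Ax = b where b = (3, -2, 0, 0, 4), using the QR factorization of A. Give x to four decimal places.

e_1 = c_1/‖c_1‖ = (-1, -1, 1, 2, -3)/4.0000 = (-0.2500, -0.2500, 0.2500, 0.5000, -0.7500).
r_{12} = e_1·c_2 = -1.2500.
u_2 = c_2 + 1.2500·e_1 = (3.6875, -0.3125, -1.6875, 2.6250, 0.0625).
‖u_2‖ = 4.8412, so e_2 = (0.7617, -0.0645, -0.3486, 0.5422, 0.0129).
r_{13} = e_1·c_3 = 0.2500; r_{23} = e_2·c_3 = -5.0994.
u_3 = c_3 − 0.2500·e_1 + 5.0994·e_2 = (-0.0533, 3.7333, 0.1600, 0.6400, -0.7467).
‖u_3‖ = 3.8644, so e_3 = (-0.0138, 0.9661, 0.0414, 0.1656, -0.1932).
r_{14} = e_1·c_4 = -2.0000; r_{24} = e_2·c_4 = 3.8213; r_{34} = e_3·c_4 = 3.8782.
u_4 = c_4 + 2.0000·e_1 − 3.8213·e_2 − 3.8782·e_3 = (-0.3571, 0.0000, -0.3286, 0.2857, 0.2000).
‖u_4‖ = 0.5976, so e_4 = (-0.5976, 0.0000, -0.5498, 0.4781, 0.3347).
Qᵀb = (-3.2500, 2.4658, -2.7465, -0.4542).
Back-substitute: x_4 = -0.4542/0.5976 = -0.7600.
x_3 = (-2.7465 − 3.8782·(-0.7600))/3.8644 = 0.0520.
x_2 = (2.4658 + 5.0994·0.0520 − 3.8213·(-0.7600))/4.8412 = 1.1640.
x_1 = (-3.2500 + 1.2500·1.1640 − 0.2500·0.0520 + 2.0000·(-0.7600))/4.0000 = -0.8320.

x = (-0.8320, 1.1640, 0.0520, -0.7600)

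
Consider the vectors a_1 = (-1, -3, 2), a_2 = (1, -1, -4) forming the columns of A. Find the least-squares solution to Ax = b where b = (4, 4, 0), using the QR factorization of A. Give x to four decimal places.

a_1 = (-1, -3, 2); ‖a_1‖ = 3.7417, so e_1 = (-0.2673, -0.8018, 0.5345).
e_1·a_2 = (-0.2673)·1 + (-0.8018)·(-1) + 0.5345·(-4) = -1.6036.
u_2 = a_2 + 1.6036·e_1 = (0.5714, -2.2857, -3.1429).
‖u_2‖ = 3.9279, so e_2 = (0.1455, -0.5819, -0.8001).
Qᵀb = (-4.2762, -1.7457).
Back-substitute: x_2 = -1.7457/3.9279 = -0.4444.
x_1 = (-4.2762 + 1.6036·(-0.4444))/3.7417 = -1.3333.

x = (-1.3333, -0.4444)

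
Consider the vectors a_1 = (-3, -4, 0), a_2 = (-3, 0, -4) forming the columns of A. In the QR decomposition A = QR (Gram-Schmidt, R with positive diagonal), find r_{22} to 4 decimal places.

r_{22} = 4.6648

a_1 = (-3, -4, 0); ‖a_1‖ = 5.0000, so e_1 = (-0.6000, -0.8000, 0.0000).
e_1·a_2 = (-0.6000)·(-3) + (-0.8000)·0 + 0.0000·(-4) = 1.8000.
u_2 = a_2 − 1.8000·e_1 = (-1.9200, 1.4400, -4.0000).
r_{22} = ‖u_2‖ = 4.6648.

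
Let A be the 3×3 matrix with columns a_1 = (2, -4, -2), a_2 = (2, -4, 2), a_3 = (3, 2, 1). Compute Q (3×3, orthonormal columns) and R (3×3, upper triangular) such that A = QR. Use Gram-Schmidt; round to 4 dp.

a_1 = (2, -4, -2); ‖a_1‖ = 4.8990, so q_1 = (0.4082, -0.8165, -0.4082).
q_1·a_2 = 0.4082·2 + (-0.8165)·(-4) + (-0.4082)·2 = 3.2660.
u_2 = a_2 − 3.2660·q_1 = (0.6667, -1.3333, 3.3333).
‖u_2‖ = 3.6515, so q_2 = (0.1826, -0.3651, 0.9129).
q_1·a_3 = 0.4082·3 + (-0.8165)·2 + (-0.4082)·1 = -0.8165; q_2·a_3 = 0.1826·3 + (-0.3651)·2 + 0.9129·1 = 0.7303.
u_3 = a_3 + 0.8165·q_1 − 0.7303·q_2 = (3.2000, 1.6000, 0.0000).
‖u_3‖ = 3.5777, so q_3 = (0.8944, 0.4472, 0.0000).

Q = [[0.4082, 0.1826, 0.8944], [-0.8165, -0.3651, 0.4472], [-0.4082, 0.9129, 0.0000]], R = [[4.8990, 3.2660, -0.8165], [0.0000, 3.6515, 0.7303], [0.0000, 0.0000, 3.5777]]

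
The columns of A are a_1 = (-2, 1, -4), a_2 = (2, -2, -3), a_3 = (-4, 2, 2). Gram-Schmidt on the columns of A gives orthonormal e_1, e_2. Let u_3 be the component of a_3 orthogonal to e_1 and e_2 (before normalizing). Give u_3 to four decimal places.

u_3 = (-0.6854, -0.8723, 0.1246)

e_1 = a_1/‖a_1‖ = (-2, 1, -4)/4.5826 = (-0.4364, 0.2182, -0.8729).
r_{12} = e_1·a_2 = 1.3093.
u_2 = a_2 − 1.3093·e_1 = (2.5714, -2.2857, -1.8571).
‖u_2‖ = 3.9097, so e_2 = (0.6577, -0.5846, -0.4750).
r_{13} = e_1·a_3 = 0.4364; r_{23} = e_2·a_3 = -4.7501.
u_3 = a_3 − 0.4364·e_1 + 4.7501·e_2 = (-0.6854, -0.8723, 0.1246).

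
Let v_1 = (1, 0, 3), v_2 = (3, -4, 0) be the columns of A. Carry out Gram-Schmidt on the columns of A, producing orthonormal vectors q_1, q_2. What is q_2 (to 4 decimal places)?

q_2 = (0.5500, -0.8148, -0.1833)

v_1 = (1, 0, 3); ‖v_1‖ = 3.1623, so q_1 = (0.3162, 0.0000, 0.9487).
q_1·v_2 = 0.3162·3 + 0.0000·(-4) + 0.9487·0 = 0.9487.
u_2 = v_2 − 0.9487·q_1 = (2.7000, -4.0000, -0.9000).
‖u_2‖ = 4.9092, so q_2 = (0.5500, -0.8148, -0.1833).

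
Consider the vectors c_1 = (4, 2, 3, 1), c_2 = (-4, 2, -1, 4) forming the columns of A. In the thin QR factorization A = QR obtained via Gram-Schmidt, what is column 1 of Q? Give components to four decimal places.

c_1 = (4, 2, 3, 1); ‖c_1‖ = 5.4772, so q_1 = (0.7303, 0.3651, 0.5477, 0.1826).

q_1 = (0.7303, 0.3651, 0.5477, 0.1826)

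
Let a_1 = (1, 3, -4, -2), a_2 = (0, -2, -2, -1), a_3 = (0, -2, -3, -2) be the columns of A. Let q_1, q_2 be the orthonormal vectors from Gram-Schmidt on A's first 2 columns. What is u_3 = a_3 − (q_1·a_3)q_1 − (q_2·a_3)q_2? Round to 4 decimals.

u_3 = (-0.1654, 0.0236, 0.1811, -0.4094)

q_1 = a_1/‖a_1‖ = (1, 3, -4, -2)/5.4772 = (0.1826, 0.5477, -0.7303, -0.3651).
r_{12} = q_1·a_2 = 0.7303.
u_2 = a_2 − 0.7303·q_1 = (-0.1333, -2.4000, -1.4667, -0.7333).
‖u_2‖ = 2.9098, so q_2 = (-0.0458, -0.8248, -0.5041, -0.2520).
r_{13} = q_1·a_3 = 1.8257; r_{23} = q_2·a_3 = 3.6658.
u_3 = a_3 − 1.8257·q_1 − 3.6658·q_2 = (-0.1654, 0.0236, 0.1811, -0.4094).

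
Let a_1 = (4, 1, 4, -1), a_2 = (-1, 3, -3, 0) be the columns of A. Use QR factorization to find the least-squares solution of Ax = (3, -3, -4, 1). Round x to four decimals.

x = (-0.3187, -0.2180)

a_1 = (4, 1, 4, -1); ‖a_1‖ = 5.8310, so e_1 = (0.6860, 0.1715, 0.6860, -0.1715).
e_1·a_2 = 0.6860·(-1) + 0.1715·3 + 0.6860·(-3) + (-0.1715)·0 = -2.2295.
u_2 = a_2 + 2.2295·e_1 = (0.5294, 3.3824, -1.4706, -0.3824).
‖u_2‖ = 3.7456, so e_2 = (0.1413, 0.9030, -0.3926, -0.1021).
Qᵀb = (-1.3720, -0.8166).
Back-substitute: x_2 = -0.8166/3.7456 = -0.2180.
x_1 = (-1.3720 + 2.2295·(-0.2180))/5.8310 = -0.3187.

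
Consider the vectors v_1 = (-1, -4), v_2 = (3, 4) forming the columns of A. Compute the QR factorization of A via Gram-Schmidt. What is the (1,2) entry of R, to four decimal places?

r_{12} = -4.6082

v_1 = (-1, -4); ‖v_1‖ = 4.1231, so e_1 = (-0.2425, -0.9701).
r_{12} = e_1·v_2 = -4.6082.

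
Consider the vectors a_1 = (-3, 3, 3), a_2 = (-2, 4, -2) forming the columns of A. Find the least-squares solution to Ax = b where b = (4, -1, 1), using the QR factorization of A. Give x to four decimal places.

a_1 = (-3, 3, 3); ‖a_1‖ = 5.1962, so e_1 = (-0.5774, 0.5774, 0.5774).
e_1·a_2 = (-0.5774)·(-2) + 0.5774·4 + 0.5774·(-2) = 2.3094.
u_2 = a_2 − 2.3094·e_1 = (-0.6667, 2.6667, -3.3333).
‖u_2‖ = 4.3205, so e_2 = (-0.1543, 0.6172, -0.7715).
Qᵀb = (-2.3094, -2.0059).
Back-substitute: x_2 = -2.0059/4.3205 = -0.4643.
x_1 = (-2.3094 − 2.3094·(-0.4643))/5.1962 = -0.2381.

x = (-0.2381, -0.4643)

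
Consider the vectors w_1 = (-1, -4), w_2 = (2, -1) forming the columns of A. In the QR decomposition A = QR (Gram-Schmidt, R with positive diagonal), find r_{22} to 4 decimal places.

r_{22} = 2.1828

q_1 = w_1/‖w_1‖ = (-1, -4)/4.1231 = (-0.2425, -0.9701).
r_{12} = q_1·w_2 = 0.4851.
u_2 = w_2 − 0.4851·q_1 = (2.1176, -0.5294).
r_{22} = ‖u_2‖ = 2.1828.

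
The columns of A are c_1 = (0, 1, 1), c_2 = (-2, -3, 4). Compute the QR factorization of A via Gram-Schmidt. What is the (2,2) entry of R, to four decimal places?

r_{22} = 5.3385

c_1 = (0, 1, 1); ‖c_1‖ = 1.4142, so q_1 = (0.0000, 0.7071, 0.7071).
q_1·c_2 = 0.0000·(-2) + 0.7071·(-3) + 0.7071·4 = 0.7071.
u_2 = c_2 − 0.7071·q_1 = (-2.0000, -3.5000, 3.5000).
r_{22} = ‖u_2‖ = 5.3385.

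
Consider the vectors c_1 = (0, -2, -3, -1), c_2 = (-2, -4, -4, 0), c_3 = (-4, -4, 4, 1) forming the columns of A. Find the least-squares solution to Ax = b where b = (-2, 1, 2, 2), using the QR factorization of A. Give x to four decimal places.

x = (-2.4000, 1.1435, -0.1459)

c_1 = (0, -2, -3, -1); ‖c_1‖ = 3.7417, so q_1 = (0.0000, -0.5345, -0.8018, -0.2673).
q_1·c_2 = 0.0000·(-2) + (-0.5345)·(-4) + (-0.8018)·(-4) + (-0.2673)·0 = 5.3452.
u_2 = c_2 − 5.3452·q_1 = (-2.0000, -1.1429, 0.2857, 1.4286).
‖u_2‖ = 2.7255, so q_2 = (-0.7338, -0.4193, 0.1048, 0.5241).
q_1·c_3 = 0.0000·(-4) + (-0.5345)·(-4) + (-0.8018)·4 + (-0.2673)·1 = -1.3363; q_2·c_3 = (-0.7338)·(-4) + (-0.4193)·(-4) + 0.1048·4 + 0.5241·1 = 5.5559.
u_3 = c_3 + 1.3363·q_1 − 5.5559·q_2 = (0.0769, -2.3846, 2.3462, -2.2692).
‖u_3‖ = 4.0430, so q_3 = (0.0190, -0.5898, 0.5803, -0.5613).
Qᵀb = (-2.6726, 2.3062, -0.5898).
Back-substitute: x_3 = -0.5898/4.0430 = -0.1459.
x_2 = (2.3062 − 5.5559·(-0.1459))/2.7255 = 1.1435.
x_1 = (-2.6726 − 5.3452·1.1435 + 1.3363·(-0.1459))/3.7417 = -2.4000.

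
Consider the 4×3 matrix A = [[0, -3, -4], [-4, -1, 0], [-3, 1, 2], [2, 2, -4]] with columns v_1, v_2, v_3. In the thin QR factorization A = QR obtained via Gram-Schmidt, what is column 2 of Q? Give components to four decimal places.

q_1 = v_1/‖v_1‖ = (0, -4, -3, 2)/5.3852 = (0.0000, -0.7428, -0.5571, 0.3714).
r_{12} = q_1·v_2 = 0.9285.
u_2 = v_2 − 0.9285·q_1 = (-3.0000, -0.3103, 1.5172, 1.6552).
‖u_2‖ = 3.7600, so q_2 = (-0.7979, -0.0825, 0.4035, 0.4402).

q_2 = (-0.7979, -0.0825, 0.4035, 0.4402)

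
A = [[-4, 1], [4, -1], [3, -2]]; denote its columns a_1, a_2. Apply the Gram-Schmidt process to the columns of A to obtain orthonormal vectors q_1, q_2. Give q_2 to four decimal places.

a_1 = (-4, 4, 3); ‖a_1‖ = 6.4031, so q_1 = (-0.6247, 0.6247, 0.4685).
q_1·a_2 = (-0.6247)·1 + 0.6247·(-1) + 0.4685·(-2) = -2.1864.
u_2 = a_2 + 2.1864·q_1 = (-0.3659, 0.3659, -0.9756).
‖u_2‖ = 1.1043, so q_2 = (-0.3313, 0.3313, -0.8835).

q_2 = (-0.3313, 0.3313, -0.8835)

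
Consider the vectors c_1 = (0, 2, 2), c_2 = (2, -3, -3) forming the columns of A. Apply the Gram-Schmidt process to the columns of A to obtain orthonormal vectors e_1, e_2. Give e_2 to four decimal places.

e_2 = (1.0000, 0.0000, 0.0000)

e_1 = c_1/‖c_1‖ = (0, 2, 2)/2.8284 = (0.0000, 0.7071, 0.7071).
r_{12} = e_1·c_2 = -4.2426.
u_2 = c_2 + 4.2426·e_1 = (2.0000, 0.0000, 0.0000).
‖u_2‖ = 2.0000, so e_2 = (1.0000, 0.0000, 0.0000).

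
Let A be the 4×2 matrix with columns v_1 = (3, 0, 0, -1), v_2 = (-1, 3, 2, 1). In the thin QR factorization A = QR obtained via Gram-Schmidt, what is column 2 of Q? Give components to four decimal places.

v_1 = (3, 0, 0, -1); ‖v_1‖ = 3.1623, so e_1 = (0.9487, 0.0000, 0.0000, -0.3162).
e_1·v_2 = 0.9487·(-1) + 0.0000·3 + 0.0000·2 + (-0.3162)·1 = -1.2649.
u_2 = v_2 + 1.2649·e_1 = (0.2000, 3.0000, 2.0000, 0.6000).
‖u_2‖ = 3.6606, so e_2 = (0.0546, 0.8195, 0.5464, 0.1639).

e_2 = (0.0546, 0.8195, 0.5464, 0.1639)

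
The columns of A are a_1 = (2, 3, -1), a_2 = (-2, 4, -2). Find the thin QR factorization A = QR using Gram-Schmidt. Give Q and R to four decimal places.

a_1 = (2, 3, -1); ‖a_1‖ = 3.7417, so e_1 = (0.5345, 0.8018, -0.2673).
e_1·a_2 = 0.5345·(-2) + 0.8018·4 + (-0.2673)·(-2) = 2.6726.
u_2 = a_2 − 2.6726·e_1 = (-3.4286, 1.8571, -1.2857).
‖u_2‖ = 4.1057, so e_2 = (-0.8351, 0.4523, -0.3132).

Q = [[0.5345, -0.8351], [0.8018, 0.4523], [-0.2673, -0.3132]], R = [[3.7417, 2.6726], [0.0000, 4.1057]]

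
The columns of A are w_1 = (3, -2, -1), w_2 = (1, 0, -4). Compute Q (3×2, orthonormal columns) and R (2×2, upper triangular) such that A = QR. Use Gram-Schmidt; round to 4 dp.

Q = [[0.8018, -0.1361], [-0.5345, 0.2722], [-0.2673, -0.9526]], R = [[3.7417, 1.8708], [0.0000, 3.6742]]

w_1 = (3, -2, -1); ‖w_1‖ = 3.7417, so q_1 = (0.8018, -0.5345, -0.2673).
q_1·w_2 = 0.8018·1 + (-0.5345)·0 + (-0.2673)·(-4) = 1.8708.
u_2 = w_2 − 1.8708·q_1 = (-0.5000, 1.0000, -3.5000).
‖u_2‖ = 3.6742, so q_2 = (-0.1361, 0.2722, -0.9526).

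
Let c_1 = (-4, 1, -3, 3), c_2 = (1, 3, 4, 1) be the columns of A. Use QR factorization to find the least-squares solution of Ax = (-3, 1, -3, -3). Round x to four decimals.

x = (0.2379, -0.4675)

c_1 = (-4, 1, -3, 3); ‖c_1‖ = 5.9161, so q_1 = (-0.6761, 0.1690, -0.5071, 0.5071).
q_1·c_2 = (-0.6761)·1 + 0.1690·3 + (-0.5071)·4 + 0.5071·1 = -1.6903.
u_2 = c_2 + 1.6903·q_1 = (-0.1429, 3.2857, 3.1429, 1.8571).
‖u_2‖ = 4.9135, so q_2 = (-0.0291, 0.6687, 0.6396, 0.3780).
Qᵀb = (2.1974, -2.2969).
Back-substitute: x_2 = -2.2969/4.9135 = -0.4675.
x_1 = (2.1974 + 1.6903·(-0.4675))/5.9161 = 0.2379.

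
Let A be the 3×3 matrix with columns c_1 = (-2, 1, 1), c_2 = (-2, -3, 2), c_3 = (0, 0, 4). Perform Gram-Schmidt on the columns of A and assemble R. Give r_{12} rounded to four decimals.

r_{12} = 1.2247

e_1 = c_1/‖c_1‖ = (-2, 1, 1)/2.4495 = (-0.8165, 0.4082, 0.4082).
r_{12} = e_1·c_2 = 1.2247.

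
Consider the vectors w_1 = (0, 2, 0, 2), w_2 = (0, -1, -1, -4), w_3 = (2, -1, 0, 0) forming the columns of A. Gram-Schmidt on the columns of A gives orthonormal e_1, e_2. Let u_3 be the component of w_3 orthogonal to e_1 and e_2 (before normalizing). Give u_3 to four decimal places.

e_1 = w_1/‖w_1‖ = (0, 2, 0, 2)/2.8284 = (0.0000, 0.7071, 0.0000, 0.7071).
r_{12} = e_1·w_2 = -3.5355.
u_2 = w_2 + 3.5355·e_1 = (0.0000, 1.5000, -1.0000, -1.5000).
‖u_2‖ = 2.3452, so e_2 = (0.0000, 0.6396, -0.4264, -0.6396).
r_{13} = e_1·w_3 = -0.7071; r_{23} = e_2·w_3 = -0.6396.
u_3 = w_3 + 0.7071·e_1 + 0.6396·e_2 = (2.0000, -0.0909, -0.2727, 0.0909).

u_3 = (2.0000, -0.0909, -0.2727, 0.0909)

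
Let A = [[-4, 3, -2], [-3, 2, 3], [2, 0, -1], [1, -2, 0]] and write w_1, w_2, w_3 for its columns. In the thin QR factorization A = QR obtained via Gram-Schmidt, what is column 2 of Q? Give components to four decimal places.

e_2 = (0.1741, 0.0000, 0.6963, -0.6963)

e_1 = w_1/‖w_1‖ = (-4, -3, 2, 1)/5.4772 = (-0.7303, -0.5477, 0.3651, 0.1826).
r_{12} = e_1·w_2 = -3.6515.
u_2 = w_2 + 3.6515·e_1 = (0.3333, 0.0000, 1.3333, -1.3333).
‖u_2‖ = 1.9149, so e_2 = (0.1741, 0.0000, 0.6963, -0.6963).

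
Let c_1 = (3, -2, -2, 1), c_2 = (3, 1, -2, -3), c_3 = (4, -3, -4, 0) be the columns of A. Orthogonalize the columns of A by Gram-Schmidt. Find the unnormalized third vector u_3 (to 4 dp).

q_1 = c_1/‖c_1‖ = (3, -2, -2, 1)/4.2426 = (0.7071, -0.4714, -0.4714, 0.2357).
r_{12} = q_1·c_2 = 1.8856.
u_2 = c_2 − 1.8856·q_1 = (1.6667, 1.8889, -1.1111, -3.4444).
‖u_2‖ = 4.4096, so q_2 = (0.3780, 0.4284, -0.2520, -0.7811).
r_{13} = q_1·c_3 = 6.1283; r_{23} = q_2·c_3 = 1.2347.
u_3 = c_3 − 6.1283·q_1 − 1.2347·q_2 = (-0.8000, -0.6400, -0.8000, -0.4800).

u_3 = (-0.8000, -0.6400, -0.8000, -0.4800)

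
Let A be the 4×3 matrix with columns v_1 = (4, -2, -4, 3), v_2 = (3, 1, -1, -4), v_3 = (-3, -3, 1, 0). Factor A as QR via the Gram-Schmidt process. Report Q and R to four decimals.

v_1 = (4, -2, -4, 3); ‖v_1‖ = 6.7082, so q_1 = (0.5963, -0.2981, -0.5963, 0.4472).
q_1·v_2 = 0.5963·3 + (-0.2981)·1 + (-0.5963)·(-1) + 0.4472·(-4) = 0.2981.
u_2 = v_2 − 0.2981·q_1 = (2.8222, 1.0889, -0.8222, -4.1333).
‖u_2‖ = 5.1876, so q_2 = (0.5440, 0.2099, -0.1585, -0.7968).
q_1·v_3 = 0.5963·(-3) + (-0.2981)·(-3) + (-0.5963)·1 + 0.4472·0 = -1.4907; q_2·v_3 = 0.5440·(-3) + 0.2099·(-3) + (-0.1585)·1 + (-0.7968)·0 = -2.4203.
u_3 = v_3 + 1.4907·q_1 + 2.4203·q_2 = (-0.7944, -2.9364, -0.2725, -1.2618).
‖u_3‖ = 3.3045, so q_3 = (-0.2404, -0.8886, -0.0825, -0.3818).

Q = [[0.5963, 0.5440, -0.2404], [-0.2981, 0.2099, -0.8886], [-0.5963, -0.1585, -0.0825], [0.4472, -0.7968, -0.3818]], R = [[6.7082, 0.2981, -1.4907], [0.0000, 5.1876, -2.4203], [0.0000, 0.0000, 3.3045]]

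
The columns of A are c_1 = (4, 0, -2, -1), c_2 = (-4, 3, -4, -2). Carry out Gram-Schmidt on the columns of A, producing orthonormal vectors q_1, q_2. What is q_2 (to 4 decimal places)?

c_1 = (4, 0, -2, -1); ‖c_1‖ = 4.5826, so q_1 = (0.8729, 0.0000, -0.4364, -0.2182).
q_1·c_2 = 0.8729·(-4) + 0.0000·3 + (-0.4364)·(-4) + (-0.2182)·(-2) = -1.3093.
u_2 = c_2 + 1.3093·q_1 = (-2.8571, 3.0000, -4.5714, -2.2857).
‖u_2‖ = 6.5792, so q_2 = (-0.4343, 0.4560, -0.6948, -0.3474).

q_2 = (-0.4343, 0.4560, -0.6948, -0.3474)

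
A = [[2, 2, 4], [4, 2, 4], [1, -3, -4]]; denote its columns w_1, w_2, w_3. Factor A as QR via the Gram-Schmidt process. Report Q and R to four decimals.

w_1 = (2, 4, 1); ‖w_1‖ = 4.5826, so e_1 = (0.4364, 0.8729, 0.2182).
e_1·w_2 = 0.4364·2 + 0.8729·2 + 0.2182·(-3) = 1.9640.
u_2 = w_2 − 1.9640·e_1 = (1.1429, 0.2857, -3.4286).
‖u_2‖ = 3.6253, so e_2 = (0.3152, 0.0788, -0.9457).
e_1·w_3 = 0.4364·4 + 0.8729·4 + 0.2182·(-4) = 4.3644; e_2·w_3 = 0.3152·4 + 0.0788·4 + (-0.9457)·(-4) = 5.3592.
u_3 = w_3 − 4.3644·e_1 − 5.3592·e_2 = (0.4058, -0.2319, 0.1159).
‖u_3‖ = 0.4815, so e_3 = (0.8427, -0.4815, 0.2408).

Q = [[0.4364, 0.3152, 0.8427], [0.8729, 0.0788, -0.4815], [0.2182, -0.9457, 0.2408]], R = [[4.5826, 1.9640, 4.3644], [0.0000, 3.6253, 5.3592], [0.0000, 0.0000, 0.4815]]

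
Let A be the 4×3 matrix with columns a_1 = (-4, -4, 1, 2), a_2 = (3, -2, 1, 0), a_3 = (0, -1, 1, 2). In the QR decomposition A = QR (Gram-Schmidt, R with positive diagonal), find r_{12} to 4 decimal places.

r_{12} = -0.4932

a_1 = (-4, -4, 1, 2); ‖a_1‖ = 6.0828, so q_1 = (-0.6576, -0.6576, 0.1644, 0.3288).
r_{12} = q_1·a_2 = -0.4932.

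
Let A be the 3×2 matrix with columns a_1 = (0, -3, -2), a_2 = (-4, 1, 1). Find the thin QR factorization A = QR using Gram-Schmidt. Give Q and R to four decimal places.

Q = [[0.0000, -0.9976], [-0.8321, -0.0384], [-0.5547, 0.0576]], R = [[3.6056, -1.3868], [0.0000, 4.0096]]

e_1 = a_1/‖a_1‖ = (0, -3, -2)/3.6056 = (0.0000, -0.8321, -0.5547).
r_{12} = e_1·a_2 = -1.3868.
u_2 = a_2 + 1.3868·e_1 = (-4.0000, -0.1538, 0.2308).
‖u_2‖ = 4.0096, so e_2 = (-0.9976, -0.0384, 0.0576).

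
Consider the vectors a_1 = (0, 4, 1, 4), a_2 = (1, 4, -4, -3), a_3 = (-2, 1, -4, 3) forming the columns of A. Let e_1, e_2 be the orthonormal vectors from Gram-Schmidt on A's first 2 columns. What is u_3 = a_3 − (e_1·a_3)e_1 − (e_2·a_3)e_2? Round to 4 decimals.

u_3 = (-2.2143, -1.3117, -3.5065, 2.1883)

a_1 = (0, 4, 1, 4); ‖a_1‖ = 5.7446, so e_1 = (0.0000, 0.6963, 0.1741, 0.6963).
e_1·a_2 = 0.0000·1 + 0.6963·4 + 0.1741·(-4) + 0.6963·(-3) = 0.0000.
u_2 = a_2 − 0.0000·e_1 = (1.0000, 4.0000, -4.0000, -3.0000).
‖u_2‖ = 6.4807, so e_2 = (0.1543, 0.6172, -0.6172, -0.4629).
e_1·a_3 = 0.0000·(-2) + 0.6963·1 + 0.1741·(-4) + 0.6963·3 = 2.0889; e_2·a_3 = 0.1543·(-2) + 0.6172·1 + (-0.6172)·(-4) + (-0.4629)·3 = 1.3887.
u_3 = a_3 − 2.0889·e_1 − 1.3887·e_2 = (-2.2143, -1.3117, -3.5065, 2.1883).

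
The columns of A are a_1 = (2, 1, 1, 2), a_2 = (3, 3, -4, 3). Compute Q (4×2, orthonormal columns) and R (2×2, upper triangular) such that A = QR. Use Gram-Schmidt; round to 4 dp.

a_1 = (2, 1, 1, 2); ‖a_1‖ = 3.1623, so q_1 = (0.6325, 0.3162, 0.3162, 0.6325).
q_1·a_2 = 0.6325·3 + 0.3162·3 + 0.3162·(-4) + 0.6325·3 = 3.4785.
u_2 = a_2 − 3.4785·q_1 = (0.8000, 1.9000, -5.1000, 0.8000).
‖u_2‖ = 5.5588, so q_2 = (0.1439, 0.3418, -0.9175, 0.1439).

Q = [[0.6325, 0.1439], [0.3162, 0.3418], [0.3162, -0.9175], [0.6325, 0.1439]], R = [[3.1623, 3.4785], [0.0000, 5.5588]]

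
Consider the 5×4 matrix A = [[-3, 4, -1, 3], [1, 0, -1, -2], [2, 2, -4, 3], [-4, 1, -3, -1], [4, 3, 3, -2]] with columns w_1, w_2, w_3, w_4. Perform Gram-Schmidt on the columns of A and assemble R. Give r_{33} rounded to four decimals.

r_{33} = 5.2684

w_1 = (-3, 1, 2, -4, 4); ‖w_1‖ = 6.7823, so e_1 = (-0.4423, 0.1474, 0.2949, -0.5898, 0.5898).
e_1·w_2 = (-0.4423)·4 + 0.1474·0 + 0.2949·2 + (-0.5898)·1 + 0.5898·3 = 0.0000.
u_2 = w_2 + 0.0000·e_1 = (4.0000, 0.0000, 2.0000, 1.0000, 3.0000).
‖u_2‖ = 5.4772, so e_2 = (0.7303, 0.0000, 0.3651, 0.1826, 0.5477).
e_1·w_3 = (-0.4423)·(-1) + 0.1474·(-1) + 0.2949·(-4) + (-0.5898)·(-3) + 0.5898·3 = 2.6540; e_2·w_3 = 0.7303·(-1) + 0.0000·(-1) + 0.3651·(-4) + 0.1826·(-3) + 0.5477·3 = -1.0954.
u_3 = w_3 − 2.6540·e_1 + 1.0954·e_2 = (0.9739, -1.3913, -4.3826, -1.2348, 2.0348).
r_{33} = ‖u_3‖ = 5.2684.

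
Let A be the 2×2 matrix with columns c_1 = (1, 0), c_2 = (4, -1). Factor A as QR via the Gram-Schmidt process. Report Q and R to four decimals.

Q = [[1.0000, 0.0000], [0.0000, -1.0000]], R = [[1.0000, 4.0000], [0.0000, 1.0000]]

c_1 = (1, 0); ‖c_1‖ = 1.0000, so e_1 = (1.0000, 0.0000).
e_1·c_2 = 1.0000·4 + 0.0000·(-1) = 4.0000.
u_2 = c_2 − 4.0000·e_1 = (0.0000, -1.0000).
‖u_2‖ = 1.0000, so e_2 = (0.0000, -1.0000).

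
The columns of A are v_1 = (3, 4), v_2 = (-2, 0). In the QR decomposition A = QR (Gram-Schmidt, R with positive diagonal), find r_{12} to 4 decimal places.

v_1 = (3, 4); ‖v_1‖ = 5.0000, so e_1 = (0.6000, 0.8000).
r_{12} = e_1·v_2 = -1.2000.

r_{12} = -1.2000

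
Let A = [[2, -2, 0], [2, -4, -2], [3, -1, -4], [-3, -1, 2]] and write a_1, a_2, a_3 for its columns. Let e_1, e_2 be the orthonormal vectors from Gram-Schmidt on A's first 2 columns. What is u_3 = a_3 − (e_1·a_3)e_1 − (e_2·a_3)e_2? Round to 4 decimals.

u_3 = (1.6822, -0.3364, -1.4579, -0.5607)

a_1 = (2, 2, 3, -3); ‖a_1‖ = 5.0990, so e_1 = (0.3922, 0.3922, 0.5883, -0.5883).
e_1·a_2 = 0.3922·(-2) + 0.3922·(-4) + 0.5883·(-1) + (-0.5883)·(-1) = -2.3534.
u_2 = a_2 + 2.3534·e_1 = (-1.0769, -3.0769, 0.3846, -2.3846).
‖u_2‖ = 4.0573, so e_2 = (-0.2654, -0.7584, 0.0948, -0.5877).
e_1·a_3 = 0.3922·0 + 0.3922·(-2) + 0.5883·(-4) + (-0.5883)·2 = -4.3146; e_2·a_3 = (-0.2654)·0 + (-0.7584)·(-2) + 0.0948·(-4) + (-0.5877)·2 = -0.0379.
u_3 = a_3 + 4.3146·e_1 + 0.0379·e_2 = (1.6822, -0.3364, -1.4579, -0.5607).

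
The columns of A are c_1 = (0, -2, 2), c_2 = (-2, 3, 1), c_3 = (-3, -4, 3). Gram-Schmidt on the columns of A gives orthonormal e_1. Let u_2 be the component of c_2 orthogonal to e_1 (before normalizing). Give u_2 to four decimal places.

c_1 = (0, -2, 2); ‖c_1‖ = 2.8284, so e_1 = (0.0000, -0.7071, 0.7071).
e_1·c_2 = 0.0000·(-2) + (-0.7071)·3 + 0.7071·1 = -1.4142.
u_2 = c_2 + 1.4142·e_1 = (-2.0000, 2.0000, 2.0000).

u_2 = (-2.0000, 2.0000, 2.0000)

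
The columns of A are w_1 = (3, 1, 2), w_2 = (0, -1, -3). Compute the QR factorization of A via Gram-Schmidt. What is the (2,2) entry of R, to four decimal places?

r_{22} = 2.5495

w_1 = (3, 1, 2); ‖w_1‖ = 3.7417, so e_1 = (0.8018, 0.2673, 0.5345).
e_1·w_2 = 0.8018·0 + 0.2673·(-1) + 0.5345·(-3) = -1.8708.
u_2 = w_2 + 1.8708·e_1 = (1.5000, -0.5000, -2.0000).
r_{22} = ‖u_2‖ = 2.5495.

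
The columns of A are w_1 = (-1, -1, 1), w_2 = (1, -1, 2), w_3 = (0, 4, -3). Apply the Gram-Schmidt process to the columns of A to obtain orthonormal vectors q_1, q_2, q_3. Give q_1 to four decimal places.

q_1 = w_1/‖w_1‖ = (-1, -1, 1)/1.7321 = (-0.5774, -0.5774, 0.5774).

q_1 = (-0.5774, -0.5774, 0.5774)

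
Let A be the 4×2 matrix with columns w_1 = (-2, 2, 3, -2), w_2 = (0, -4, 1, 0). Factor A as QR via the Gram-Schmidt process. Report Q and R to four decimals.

w_1 = (-2, 2, 3, -2); ‖w_1‖ = 4.5826, so e_1 = (-0.4364, 0.4364, 0.6547, -0.4364).
e_1·w_2 = (-0.4364)·0 + 0.4364·(-4) + 0.6547·1 + (-0.4364)·0 = -1.0911.
u_2 = w_2 + 1.0911·e_1 = (-0.4762, -3.5238, 1.7143, -0.4762).
‖u_2‖ = 3.9761, so e_2 = (-0.1198, -0.8862, 0.4311, -0.1198).

Q = [[-0.4364, -0.1198], [0.4364, -0.8862], [0.6547, 0.4311], [-0.4364, -0.1198]], R = [[4.5826, -1.0911], [0.0000, 3.9761]]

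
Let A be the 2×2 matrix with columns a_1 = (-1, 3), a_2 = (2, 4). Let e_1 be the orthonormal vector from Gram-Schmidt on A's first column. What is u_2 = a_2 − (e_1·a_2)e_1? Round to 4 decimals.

a_1 = (-1, 3); ‖a_1‖ = 3.1623, so e_1 = (-0.3162, 0.9487).
e_1·a_2 = (-0.3162)·2 + 0.9487·4 = 3.1623.
u_2 = a_2 − 3.1623·e_1 = (3.0000, 1.0000).

u_2 = (3.0000, 1.0000)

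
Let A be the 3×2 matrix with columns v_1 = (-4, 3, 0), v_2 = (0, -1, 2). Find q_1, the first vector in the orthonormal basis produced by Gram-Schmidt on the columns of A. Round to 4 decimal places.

q_1 = (-0.8000, 0.6000, 0.0000)

q_1 = v_1/‖v_1‖ = (-4, 3, 0)/5.0000 = (-0.8000, 0.6000, 0.0000).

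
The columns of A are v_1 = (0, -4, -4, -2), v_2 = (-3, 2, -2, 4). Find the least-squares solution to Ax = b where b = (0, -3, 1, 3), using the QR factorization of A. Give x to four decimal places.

x = (0.0872, 0.1423)

v_1 = (0, -4, -4, -2); ‖v_1‖ = 6.0000, so q_1 = (0.0000, -0.6667, -0.6667, -0.3333).
q_1·v_2 = 0.0000·(-3) + (-0.6667)·2 + (-0.6667)·(-2) + (-0.3333)·4 = -1.3333.
u_2 = v_2 + 1.3333·q_1 = (-3.0000, 1.1111, -2.8889, 3.5556).
‖u_2‖ = 5.5877, so q_2 = (-0.5369, 0.1988, -0.5170, 0.6363).
Qᵀb = (0.3333, 0.7954).
Back-substitute: x_2 = 0.7954/5.5877 = 0.1423.
x_1 = (0.3333 + 1.3333·0.1423)/6.0000 = 0.0872.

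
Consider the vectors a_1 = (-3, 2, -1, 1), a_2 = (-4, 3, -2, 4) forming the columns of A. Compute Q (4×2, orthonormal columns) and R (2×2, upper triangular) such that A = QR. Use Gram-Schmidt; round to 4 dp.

a_1 = (-3, 2, -1, 1); ‖a_1‖ = 3.8730, so q_1 = (-0.7746, 0.5164, -0.2582, 0.2582).
q_1·a_2 = (-0.7746)·(-4) + 0.5164·3 + (-0.2582)·(-2) + 0.2582·4 = 6.1968.
u_2 = a_2 − 6.1968·q_1 = (0.8000, -0.2000, -0.4000, 2.4000).
‖u_2‖ = 2.5690, so q_2 = (0.3114, -0.0778, -0.1557, 0.9342).

Q = [[-0.7746, 0.3114], [0.5164, -0.0778], [-0.2582, -0.1557], [0.2582, 0.9342]], R = [[3.8730, 6.1968], [0.0000, 2.5690]]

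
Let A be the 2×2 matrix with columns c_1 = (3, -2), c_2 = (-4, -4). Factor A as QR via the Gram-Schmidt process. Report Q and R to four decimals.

c_1 = (3, -2); ‖c_1‖ = 3.6056, so e_1 = (0.8321, -0.5547).
e_1·c_2 = 0.8321·(-4) + (-0.5547)·(-4) = -1.1094.
u_2 = c_2 + 1.1094·e_1 = (-3.0769, -4.6154).
‖u_2‖ = 5.5470, so e_2 = (-0.5547, -0.8321).

Q = [[0.8321, -0.5547], [-0.5547, -0.8321]], R = [[3.6056, -1.1094], [0.0000, 5.5470]]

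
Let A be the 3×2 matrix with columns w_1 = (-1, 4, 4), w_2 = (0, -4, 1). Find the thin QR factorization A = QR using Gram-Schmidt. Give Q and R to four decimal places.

Q = [[-0.1741, -0.1023], [0.6963, -0.7161], [0.6963, 0.6905]], R = [[5.7446, -2.0889], [0.0000, 3.5548]]

e_1 = w_1/‖w_1‖ = (-1, 4, 4)/5.7446 = (-0.1741, 0.6963, 0.6963).
r_{12} = e_1·w_2 = -2.0889.
u_2 = w_2 + 2.0889·e_1 = (-0.3636, -2.5455, 2.4545).
‖u_2‖ = 3.5548, so e_2 = (-0.1023, -0.7161, 0.6905).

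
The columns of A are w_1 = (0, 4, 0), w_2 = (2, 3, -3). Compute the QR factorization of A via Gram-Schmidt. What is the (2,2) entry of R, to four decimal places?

r_{22} = 3.6056

q_1 = w_1/‖w_1‖ = (0, 4, 0)/4.0000 = (0.0000, 1.0000, 0.0000).
r_{12} = q_1·w_2 = 3.0000.
u_2 = w_2 − 3.0000·q_1 = (2.0000, 0.0000, -3.0000).
r_{22} = ‖u_2‖ = 3.6056.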